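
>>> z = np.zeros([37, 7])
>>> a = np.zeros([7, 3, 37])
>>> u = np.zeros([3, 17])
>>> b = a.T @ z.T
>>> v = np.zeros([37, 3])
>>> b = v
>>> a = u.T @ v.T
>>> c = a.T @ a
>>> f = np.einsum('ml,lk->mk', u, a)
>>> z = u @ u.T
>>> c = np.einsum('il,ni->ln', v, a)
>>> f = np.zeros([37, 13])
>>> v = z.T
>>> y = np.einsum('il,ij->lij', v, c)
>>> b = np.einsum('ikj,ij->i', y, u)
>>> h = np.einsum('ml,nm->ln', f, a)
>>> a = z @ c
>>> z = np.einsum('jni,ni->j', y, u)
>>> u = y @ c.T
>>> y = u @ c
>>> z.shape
(3,)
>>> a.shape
(3, 17)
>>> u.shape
(3, 3, 3)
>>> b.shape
(3,)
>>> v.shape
(3, 3)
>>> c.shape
(3, 17)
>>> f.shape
(37, 13)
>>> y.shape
(3, 3, 17)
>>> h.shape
(13, 17)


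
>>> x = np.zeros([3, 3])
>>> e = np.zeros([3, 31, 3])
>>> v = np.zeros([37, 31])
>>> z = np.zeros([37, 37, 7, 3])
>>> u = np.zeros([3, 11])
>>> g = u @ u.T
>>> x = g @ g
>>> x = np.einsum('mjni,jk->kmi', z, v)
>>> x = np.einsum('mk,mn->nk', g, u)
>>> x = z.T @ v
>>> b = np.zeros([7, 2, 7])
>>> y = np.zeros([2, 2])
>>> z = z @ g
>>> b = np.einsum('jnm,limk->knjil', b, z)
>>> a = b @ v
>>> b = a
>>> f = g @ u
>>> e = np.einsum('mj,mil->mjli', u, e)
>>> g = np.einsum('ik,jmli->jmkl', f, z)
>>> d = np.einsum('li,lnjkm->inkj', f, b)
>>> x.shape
(3, 7, 37, 31)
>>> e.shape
(3, 11, 3, 31)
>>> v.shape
(37, 31)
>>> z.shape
(37, 37, 7, 3)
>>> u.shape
(3, 11)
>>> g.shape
(37, 37, 11, 7)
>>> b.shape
(3, 2, 7, 37, 31)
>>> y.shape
(2, 2)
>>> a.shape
(3, 2, 7, 37, 31)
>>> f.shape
(3, 11)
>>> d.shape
(11, 2, 37, 7)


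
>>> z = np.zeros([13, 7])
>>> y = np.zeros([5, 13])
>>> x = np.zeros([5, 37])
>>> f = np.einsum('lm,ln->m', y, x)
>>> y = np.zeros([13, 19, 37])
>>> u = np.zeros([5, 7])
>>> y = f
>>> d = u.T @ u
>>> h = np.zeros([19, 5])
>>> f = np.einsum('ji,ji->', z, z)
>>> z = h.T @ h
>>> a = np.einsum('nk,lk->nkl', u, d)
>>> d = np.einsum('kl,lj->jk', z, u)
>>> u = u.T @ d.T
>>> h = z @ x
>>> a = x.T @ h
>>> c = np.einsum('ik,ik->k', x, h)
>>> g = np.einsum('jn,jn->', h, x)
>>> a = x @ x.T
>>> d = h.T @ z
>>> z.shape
(5, 5)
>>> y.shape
(13,)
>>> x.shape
(5, 37)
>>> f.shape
()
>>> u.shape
(7, 7)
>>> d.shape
(37, 5)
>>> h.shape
(5, 37)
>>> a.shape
(5, 5)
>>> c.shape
(37,)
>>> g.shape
()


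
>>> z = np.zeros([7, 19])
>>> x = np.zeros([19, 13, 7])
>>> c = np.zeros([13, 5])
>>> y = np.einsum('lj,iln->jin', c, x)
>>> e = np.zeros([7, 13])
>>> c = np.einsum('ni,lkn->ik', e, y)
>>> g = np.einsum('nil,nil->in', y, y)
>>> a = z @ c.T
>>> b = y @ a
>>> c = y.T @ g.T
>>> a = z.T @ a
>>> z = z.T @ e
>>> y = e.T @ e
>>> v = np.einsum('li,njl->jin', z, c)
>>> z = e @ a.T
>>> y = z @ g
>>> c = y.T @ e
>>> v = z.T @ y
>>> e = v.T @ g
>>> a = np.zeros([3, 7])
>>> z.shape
(7, 19)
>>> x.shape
(19, 13, 7)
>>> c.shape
(5, 13)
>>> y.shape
(7, 5)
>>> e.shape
(5, 5)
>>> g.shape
(19, 5)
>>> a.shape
(3, 7)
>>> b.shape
(5, 19, 13)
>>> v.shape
(19, 5)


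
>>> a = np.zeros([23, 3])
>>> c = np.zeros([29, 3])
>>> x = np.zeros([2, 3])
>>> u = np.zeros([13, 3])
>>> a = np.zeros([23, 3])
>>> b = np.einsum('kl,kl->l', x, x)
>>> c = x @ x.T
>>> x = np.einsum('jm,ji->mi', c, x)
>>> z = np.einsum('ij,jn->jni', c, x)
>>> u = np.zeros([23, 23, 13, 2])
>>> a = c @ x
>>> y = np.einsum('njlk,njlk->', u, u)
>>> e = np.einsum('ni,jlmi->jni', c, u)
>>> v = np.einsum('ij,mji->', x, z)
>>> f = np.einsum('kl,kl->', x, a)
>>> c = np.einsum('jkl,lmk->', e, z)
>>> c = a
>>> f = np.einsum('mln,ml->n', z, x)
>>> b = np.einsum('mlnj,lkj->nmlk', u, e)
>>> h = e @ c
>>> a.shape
(2, 3)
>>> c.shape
(2, 3)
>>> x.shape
(2, 3)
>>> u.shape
(23, 23, 13, 2)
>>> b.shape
(13, 23, 23, 2)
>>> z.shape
(2, 3, 2)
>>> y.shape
()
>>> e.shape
(23, 2, 2)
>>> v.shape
()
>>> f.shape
(2,)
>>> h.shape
(23, 2, 3)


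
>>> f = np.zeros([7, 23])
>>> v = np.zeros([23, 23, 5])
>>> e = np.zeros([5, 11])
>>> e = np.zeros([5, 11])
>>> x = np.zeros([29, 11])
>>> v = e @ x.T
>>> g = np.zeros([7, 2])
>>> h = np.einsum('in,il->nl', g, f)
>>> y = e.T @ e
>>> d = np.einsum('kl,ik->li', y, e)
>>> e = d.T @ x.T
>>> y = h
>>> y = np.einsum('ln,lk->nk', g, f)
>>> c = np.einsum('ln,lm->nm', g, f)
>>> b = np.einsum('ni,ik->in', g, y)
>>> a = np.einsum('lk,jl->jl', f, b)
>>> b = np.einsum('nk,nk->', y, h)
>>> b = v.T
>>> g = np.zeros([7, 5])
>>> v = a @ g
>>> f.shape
(7, 23)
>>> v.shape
(2, 5)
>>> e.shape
(5, 29)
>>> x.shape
(29, 11)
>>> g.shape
(7, 5)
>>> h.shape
(2, 23)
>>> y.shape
(2, 23)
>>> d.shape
(11, 5)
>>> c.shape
(2, 23)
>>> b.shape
(29, 5)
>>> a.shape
(2, 7)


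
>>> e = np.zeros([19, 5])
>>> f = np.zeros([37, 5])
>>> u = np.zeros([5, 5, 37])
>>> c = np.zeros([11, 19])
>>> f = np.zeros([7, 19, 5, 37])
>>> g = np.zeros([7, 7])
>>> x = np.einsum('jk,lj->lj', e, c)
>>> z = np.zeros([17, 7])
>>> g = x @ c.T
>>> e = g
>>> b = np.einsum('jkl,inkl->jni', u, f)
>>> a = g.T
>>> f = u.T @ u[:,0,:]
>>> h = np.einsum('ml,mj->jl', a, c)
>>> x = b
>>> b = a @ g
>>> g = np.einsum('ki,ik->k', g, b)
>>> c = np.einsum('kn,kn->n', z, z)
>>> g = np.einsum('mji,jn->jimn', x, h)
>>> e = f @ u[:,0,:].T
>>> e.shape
(37, 5, 5)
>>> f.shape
(37, 5, 37)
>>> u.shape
(5, 5, 37)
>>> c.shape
(7,)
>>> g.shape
(19, 7, 5, 11)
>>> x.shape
(5, 19, 7)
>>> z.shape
(17, 7)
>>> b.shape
(11, 11)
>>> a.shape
(11, 11)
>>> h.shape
(19, 11)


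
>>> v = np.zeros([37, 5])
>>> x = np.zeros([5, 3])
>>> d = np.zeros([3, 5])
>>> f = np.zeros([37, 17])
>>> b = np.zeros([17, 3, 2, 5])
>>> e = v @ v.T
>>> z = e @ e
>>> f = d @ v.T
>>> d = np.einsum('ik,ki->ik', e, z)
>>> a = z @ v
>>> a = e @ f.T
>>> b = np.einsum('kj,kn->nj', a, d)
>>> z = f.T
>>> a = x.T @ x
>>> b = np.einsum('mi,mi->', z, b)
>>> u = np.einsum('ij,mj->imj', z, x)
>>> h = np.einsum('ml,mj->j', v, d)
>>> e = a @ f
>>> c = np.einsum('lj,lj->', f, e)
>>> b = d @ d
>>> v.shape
(37, 5)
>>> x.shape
(5, 3)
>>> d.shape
(37, 37)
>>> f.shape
(3, 37)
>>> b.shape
(37, 37)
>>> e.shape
(3, 37)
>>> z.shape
(37, 3)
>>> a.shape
(3, 3)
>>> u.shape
(37, 5, 3)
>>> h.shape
(37,)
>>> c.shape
()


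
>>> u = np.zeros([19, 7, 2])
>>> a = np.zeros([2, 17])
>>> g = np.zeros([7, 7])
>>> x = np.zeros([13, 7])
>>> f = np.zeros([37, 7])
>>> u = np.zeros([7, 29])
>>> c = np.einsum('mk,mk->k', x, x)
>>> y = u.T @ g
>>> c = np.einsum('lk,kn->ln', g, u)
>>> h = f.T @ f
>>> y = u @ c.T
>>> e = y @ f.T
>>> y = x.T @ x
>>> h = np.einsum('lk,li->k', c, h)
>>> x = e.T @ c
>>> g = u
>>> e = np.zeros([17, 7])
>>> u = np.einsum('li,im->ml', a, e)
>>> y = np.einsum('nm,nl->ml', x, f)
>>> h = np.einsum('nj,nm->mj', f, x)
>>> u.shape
(7, 2)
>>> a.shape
(2, 17)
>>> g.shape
(7, 29)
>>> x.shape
(37, 29)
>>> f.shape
(37, 7)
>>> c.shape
(7, 29)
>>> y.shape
(29, 7)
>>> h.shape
(29, 7)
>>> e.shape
(17, 7)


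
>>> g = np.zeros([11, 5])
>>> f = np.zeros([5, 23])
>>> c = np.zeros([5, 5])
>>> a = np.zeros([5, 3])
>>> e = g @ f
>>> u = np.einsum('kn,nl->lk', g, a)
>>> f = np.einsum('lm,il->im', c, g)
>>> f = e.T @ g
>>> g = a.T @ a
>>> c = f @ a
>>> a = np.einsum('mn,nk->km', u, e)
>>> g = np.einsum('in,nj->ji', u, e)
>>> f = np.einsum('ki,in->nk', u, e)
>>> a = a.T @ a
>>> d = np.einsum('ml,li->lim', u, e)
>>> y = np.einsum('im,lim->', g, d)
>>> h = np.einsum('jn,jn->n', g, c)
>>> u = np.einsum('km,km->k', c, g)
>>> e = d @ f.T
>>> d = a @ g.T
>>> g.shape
(23, 3)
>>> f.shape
(23, 3)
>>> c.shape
(23, 3)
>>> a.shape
(3, 3)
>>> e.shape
(11, 23, 23)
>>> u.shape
(23,)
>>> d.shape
(3, 23)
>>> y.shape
()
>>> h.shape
(3,)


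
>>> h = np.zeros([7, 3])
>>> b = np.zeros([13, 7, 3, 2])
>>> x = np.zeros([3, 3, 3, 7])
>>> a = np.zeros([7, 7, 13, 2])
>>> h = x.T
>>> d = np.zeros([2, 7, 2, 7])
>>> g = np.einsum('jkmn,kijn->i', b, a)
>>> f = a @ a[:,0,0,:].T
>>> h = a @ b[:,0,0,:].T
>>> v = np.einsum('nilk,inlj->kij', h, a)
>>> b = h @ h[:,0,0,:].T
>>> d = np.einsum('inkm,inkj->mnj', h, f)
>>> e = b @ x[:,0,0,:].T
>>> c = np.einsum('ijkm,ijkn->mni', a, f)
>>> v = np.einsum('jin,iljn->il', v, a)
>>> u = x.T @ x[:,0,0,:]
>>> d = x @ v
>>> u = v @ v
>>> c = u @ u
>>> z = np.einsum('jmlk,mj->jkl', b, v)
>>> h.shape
(7, 7, 13, 13)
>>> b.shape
(7, 7, 13, 7)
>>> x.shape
(3, 3, 3, 7)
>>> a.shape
(7, 7, 13, 2)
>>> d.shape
(3, 3, 3, 7)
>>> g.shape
(7,)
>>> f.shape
(7, 7, 13, 7)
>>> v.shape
(7, 7)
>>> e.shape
(7, 7, 13, 3)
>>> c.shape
(7, 7)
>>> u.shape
(7, 7)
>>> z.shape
(7, 7, 13)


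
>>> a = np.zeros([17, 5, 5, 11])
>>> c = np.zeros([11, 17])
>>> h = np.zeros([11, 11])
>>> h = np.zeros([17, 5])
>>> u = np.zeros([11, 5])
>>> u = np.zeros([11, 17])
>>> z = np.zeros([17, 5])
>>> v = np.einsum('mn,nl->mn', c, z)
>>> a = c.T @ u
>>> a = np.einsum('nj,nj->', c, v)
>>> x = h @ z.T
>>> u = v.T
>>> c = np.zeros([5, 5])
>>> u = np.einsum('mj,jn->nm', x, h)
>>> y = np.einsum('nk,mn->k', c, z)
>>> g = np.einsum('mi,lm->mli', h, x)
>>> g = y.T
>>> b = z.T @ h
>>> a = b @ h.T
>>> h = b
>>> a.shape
(5, 17)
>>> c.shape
(5, 5)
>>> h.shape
(5, 5)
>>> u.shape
(5, 17)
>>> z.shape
(17, 5)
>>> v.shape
(11, 17)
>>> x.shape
(17, 17)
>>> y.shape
(5,)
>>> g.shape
(5,)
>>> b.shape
(5, 5)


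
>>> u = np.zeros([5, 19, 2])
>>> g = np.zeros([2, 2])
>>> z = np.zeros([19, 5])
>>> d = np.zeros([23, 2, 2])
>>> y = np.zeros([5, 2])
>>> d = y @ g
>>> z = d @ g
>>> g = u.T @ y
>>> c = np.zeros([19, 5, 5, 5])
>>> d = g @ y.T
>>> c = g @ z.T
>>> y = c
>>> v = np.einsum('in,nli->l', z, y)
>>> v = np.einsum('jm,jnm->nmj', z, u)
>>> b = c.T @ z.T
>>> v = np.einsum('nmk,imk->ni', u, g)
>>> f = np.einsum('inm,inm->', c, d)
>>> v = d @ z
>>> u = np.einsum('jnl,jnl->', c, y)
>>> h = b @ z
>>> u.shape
()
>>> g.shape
(2, 19, 2)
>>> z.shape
(5, 2)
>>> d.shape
(2, 19, 5)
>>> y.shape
(2, 19, 5)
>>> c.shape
(2, 19, 5)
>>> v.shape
(2, 19, 2)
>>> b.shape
(5, 19, 5)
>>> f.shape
()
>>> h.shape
(5, 19, 2)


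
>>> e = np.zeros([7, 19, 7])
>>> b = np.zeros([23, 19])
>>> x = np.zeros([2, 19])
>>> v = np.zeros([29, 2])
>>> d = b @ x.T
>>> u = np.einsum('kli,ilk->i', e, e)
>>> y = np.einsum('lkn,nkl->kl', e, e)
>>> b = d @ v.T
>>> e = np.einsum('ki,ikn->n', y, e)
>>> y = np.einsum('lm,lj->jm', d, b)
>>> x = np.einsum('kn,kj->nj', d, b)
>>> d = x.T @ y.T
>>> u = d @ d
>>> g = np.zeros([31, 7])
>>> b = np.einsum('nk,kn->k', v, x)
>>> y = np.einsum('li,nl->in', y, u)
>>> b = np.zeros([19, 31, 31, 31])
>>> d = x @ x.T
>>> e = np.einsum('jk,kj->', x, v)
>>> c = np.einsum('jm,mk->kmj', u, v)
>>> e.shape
()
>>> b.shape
(19, 31, 31, 31)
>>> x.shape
(2, 29)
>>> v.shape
(29, 2)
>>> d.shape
(2, 2)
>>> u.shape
(29, 29)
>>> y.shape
(2, 29)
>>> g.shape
(31, 7)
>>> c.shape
(2, 29, 29)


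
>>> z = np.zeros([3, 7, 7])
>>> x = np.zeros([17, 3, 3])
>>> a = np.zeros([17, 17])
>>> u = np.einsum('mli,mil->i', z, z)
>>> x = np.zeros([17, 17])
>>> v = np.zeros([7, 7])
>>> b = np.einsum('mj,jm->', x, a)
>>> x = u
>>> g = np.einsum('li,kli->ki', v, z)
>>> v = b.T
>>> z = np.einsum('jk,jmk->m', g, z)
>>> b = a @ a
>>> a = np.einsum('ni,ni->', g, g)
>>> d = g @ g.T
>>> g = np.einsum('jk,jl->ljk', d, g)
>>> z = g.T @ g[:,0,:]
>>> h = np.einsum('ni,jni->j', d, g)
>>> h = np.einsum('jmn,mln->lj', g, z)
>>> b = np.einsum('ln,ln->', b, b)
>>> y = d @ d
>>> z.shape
(3, 3, 3)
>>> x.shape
(7,)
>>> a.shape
()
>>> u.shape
(7,)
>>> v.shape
()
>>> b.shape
()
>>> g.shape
(7, 3, 3)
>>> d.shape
(3, 3)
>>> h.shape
(3, 7)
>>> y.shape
(3, 3)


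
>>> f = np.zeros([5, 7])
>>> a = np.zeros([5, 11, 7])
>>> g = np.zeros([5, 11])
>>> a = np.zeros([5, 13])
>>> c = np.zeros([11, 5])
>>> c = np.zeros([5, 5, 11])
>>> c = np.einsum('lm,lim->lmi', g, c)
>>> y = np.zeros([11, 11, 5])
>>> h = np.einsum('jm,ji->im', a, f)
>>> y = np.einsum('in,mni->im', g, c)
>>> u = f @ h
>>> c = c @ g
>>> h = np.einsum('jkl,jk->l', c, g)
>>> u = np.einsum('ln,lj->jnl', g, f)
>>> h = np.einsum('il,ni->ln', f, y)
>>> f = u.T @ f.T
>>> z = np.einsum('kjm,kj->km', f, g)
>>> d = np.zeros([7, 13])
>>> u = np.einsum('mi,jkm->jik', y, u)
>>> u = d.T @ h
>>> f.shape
(5, 11, 5)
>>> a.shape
(5, 13)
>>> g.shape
(5, 11)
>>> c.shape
(5, 11, 11)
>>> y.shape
(5, 5)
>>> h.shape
(7, 5)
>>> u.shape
(13, 5)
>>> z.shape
(5, 5)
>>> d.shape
(7, 13)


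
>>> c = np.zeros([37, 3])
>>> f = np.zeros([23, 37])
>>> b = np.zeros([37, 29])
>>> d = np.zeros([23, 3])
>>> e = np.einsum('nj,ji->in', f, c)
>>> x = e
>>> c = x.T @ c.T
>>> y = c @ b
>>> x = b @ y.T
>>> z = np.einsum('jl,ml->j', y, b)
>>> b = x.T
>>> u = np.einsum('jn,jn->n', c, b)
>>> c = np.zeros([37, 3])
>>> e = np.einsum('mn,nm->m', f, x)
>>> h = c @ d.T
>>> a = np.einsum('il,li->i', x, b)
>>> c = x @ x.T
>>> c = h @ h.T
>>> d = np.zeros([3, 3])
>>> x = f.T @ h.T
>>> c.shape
(37, 37)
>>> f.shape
(23, 37)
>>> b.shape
(23, 37)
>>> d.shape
(3, 3)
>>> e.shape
(23,)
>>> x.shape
(37, 37)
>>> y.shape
(23, 29)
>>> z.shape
(23,)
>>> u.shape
(37,)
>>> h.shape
(37, 23)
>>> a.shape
(37,)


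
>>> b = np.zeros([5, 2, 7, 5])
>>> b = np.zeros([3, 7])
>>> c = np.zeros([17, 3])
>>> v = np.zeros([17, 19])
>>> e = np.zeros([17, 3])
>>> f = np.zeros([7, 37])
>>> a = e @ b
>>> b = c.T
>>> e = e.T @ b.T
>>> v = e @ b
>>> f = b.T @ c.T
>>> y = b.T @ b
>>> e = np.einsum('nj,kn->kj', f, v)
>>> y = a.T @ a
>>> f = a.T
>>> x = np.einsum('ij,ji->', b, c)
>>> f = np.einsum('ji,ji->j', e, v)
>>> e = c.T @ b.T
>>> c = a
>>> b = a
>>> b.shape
(17, 7)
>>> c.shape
(17, 7)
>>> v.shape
(3, 17)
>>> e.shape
(3, 3)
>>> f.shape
(3,)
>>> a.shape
(17, 7)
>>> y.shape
(7, 7)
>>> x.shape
()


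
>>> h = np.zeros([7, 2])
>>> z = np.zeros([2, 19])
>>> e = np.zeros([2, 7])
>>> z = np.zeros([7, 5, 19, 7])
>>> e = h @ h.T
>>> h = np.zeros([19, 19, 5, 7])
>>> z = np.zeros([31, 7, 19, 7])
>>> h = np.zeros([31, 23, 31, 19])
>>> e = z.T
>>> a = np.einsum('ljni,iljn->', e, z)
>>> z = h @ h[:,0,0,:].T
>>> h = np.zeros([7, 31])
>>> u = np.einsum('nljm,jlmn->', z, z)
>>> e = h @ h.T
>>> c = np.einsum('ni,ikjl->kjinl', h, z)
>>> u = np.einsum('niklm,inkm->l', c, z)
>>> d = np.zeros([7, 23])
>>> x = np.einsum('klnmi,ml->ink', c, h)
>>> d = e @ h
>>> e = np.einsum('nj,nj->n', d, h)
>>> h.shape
(7, 31)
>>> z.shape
(31, 23, 31, 31)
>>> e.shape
(7,)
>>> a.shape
()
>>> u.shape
(7,)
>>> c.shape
(23, 31, 31, 7, 31)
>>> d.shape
(7, 31)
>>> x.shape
(31, 31, 23)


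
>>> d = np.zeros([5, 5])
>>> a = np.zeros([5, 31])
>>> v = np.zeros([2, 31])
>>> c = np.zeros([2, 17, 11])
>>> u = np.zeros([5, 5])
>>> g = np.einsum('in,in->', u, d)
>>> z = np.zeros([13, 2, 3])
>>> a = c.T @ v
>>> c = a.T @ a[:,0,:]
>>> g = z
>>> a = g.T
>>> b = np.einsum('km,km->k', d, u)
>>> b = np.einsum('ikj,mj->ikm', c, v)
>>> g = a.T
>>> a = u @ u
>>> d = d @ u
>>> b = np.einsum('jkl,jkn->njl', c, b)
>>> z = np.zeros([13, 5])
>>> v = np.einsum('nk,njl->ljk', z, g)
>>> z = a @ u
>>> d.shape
(5, 5)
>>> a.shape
(5, 5)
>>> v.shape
(3, 2, 5)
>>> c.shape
(31, 17, 31)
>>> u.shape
(5, 5)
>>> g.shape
(13, 2, 3)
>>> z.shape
(5, 5)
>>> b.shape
(2, 31, 31)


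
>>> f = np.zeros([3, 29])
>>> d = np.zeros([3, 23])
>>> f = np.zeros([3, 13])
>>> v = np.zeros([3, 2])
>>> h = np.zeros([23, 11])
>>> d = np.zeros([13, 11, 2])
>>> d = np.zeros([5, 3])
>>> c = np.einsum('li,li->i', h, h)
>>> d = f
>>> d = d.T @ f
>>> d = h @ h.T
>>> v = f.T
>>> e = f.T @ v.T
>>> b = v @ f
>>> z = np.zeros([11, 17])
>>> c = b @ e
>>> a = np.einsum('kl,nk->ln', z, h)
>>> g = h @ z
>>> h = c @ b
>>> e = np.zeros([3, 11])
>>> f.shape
(3, 13)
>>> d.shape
(23, 23)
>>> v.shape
(13, 3)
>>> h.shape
(13, 13)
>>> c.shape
(13, 13)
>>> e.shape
(3, 11)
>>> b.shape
(13, 13)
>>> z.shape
(11, 17)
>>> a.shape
(17, 23)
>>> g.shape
(23, 17)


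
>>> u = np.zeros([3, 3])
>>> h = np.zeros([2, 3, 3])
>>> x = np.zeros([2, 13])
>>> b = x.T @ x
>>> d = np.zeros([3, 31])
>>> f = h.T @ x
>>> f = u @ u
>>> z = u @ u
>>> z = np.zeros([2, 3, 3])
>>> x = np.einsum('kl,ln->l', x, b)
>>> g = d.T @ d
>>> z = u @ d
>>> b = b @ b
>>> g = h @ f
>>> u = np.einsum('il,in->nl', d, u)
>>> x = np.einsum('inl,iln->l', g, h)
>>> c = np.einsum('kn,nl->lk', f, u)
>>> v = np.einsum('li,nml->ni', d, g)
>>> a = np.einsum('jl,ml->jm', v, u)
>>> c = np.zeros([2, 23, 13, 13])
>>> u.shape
(3, 31)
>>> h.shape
(2, 3, 3)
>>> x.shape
(3,)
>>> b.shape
(13, 13)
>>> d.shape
(3, 31)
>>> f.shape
(3, 3)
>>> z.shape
(3, 31)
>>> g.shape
(2, 3, 3)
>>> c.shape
(2, 23, 13, 13)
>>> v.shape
(2, 31)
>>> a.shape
(2, 3)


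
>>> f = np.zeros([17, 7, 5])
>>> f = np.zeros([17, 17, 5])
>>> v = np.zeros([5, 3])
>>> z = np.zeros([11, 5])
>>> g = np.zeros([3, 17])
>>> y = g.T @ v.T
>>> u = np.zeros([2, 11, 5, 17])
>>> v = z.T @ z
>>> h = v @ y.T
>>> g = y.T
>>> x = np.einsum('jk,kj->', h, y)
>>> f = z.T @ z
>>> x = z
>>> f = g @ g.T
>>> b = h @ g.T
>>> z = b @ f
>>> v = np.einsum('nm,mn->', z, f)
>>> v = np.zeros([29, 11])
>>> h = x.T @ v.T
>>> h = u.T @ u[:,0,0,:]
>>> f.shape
(5, 5)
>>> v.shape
(29, 11)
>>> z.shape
(5, 5)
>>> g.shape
(5, 17)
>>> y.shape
(17, 5)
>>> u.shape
(2, 11, 5, 17)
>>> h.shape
(17, 5, 11, 17)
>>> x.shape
(11, 5)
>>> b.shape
(5, 5)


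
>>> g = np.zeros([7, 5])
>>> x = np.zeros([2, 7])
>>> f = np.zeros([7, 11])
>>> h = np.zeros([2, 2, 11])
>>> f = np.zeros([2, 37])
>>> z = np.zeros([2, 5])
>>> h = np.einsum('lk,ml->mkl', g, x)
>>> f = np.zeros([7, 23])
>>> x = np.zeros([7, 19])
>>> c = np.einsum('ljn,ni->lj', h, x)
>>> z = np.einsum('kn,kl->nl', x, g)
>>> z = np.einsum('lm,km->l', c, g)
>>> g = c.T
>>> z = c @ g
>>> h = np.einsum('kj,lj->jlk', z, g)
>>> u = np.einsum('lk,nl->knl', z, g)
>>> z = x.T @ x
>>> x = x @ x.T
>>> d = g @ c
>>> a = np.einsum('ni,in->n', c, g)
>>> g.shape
(5, 2)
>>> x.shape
(7, 7)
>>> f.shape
(7, 23)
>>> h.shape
(2, 5, 2)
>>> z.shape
(19, 19)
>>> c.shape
(2, 5)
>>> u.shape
(2, 5, 2)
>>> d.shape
(5, 5)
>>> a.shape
(2,)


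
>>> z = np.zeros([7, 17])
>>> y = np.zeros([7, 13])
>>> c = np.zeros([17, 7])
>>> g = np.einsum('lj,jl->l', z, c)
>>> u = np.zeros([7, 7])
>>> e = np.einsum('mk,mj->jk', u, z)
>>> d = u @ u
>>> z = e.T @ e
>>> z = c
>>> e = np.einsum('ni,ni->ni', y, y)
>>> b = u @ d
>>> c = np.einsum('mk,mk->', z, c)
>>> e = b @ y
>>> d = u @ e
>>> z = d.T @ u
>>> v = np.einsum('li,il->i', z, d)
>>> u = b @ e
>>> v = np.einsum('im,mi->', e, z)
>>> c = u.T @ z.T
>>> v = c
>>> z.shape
(13, 7)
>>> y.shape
(7, 13)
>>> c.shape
(13, 13)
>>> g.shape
(7,)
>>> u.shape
(7, 13)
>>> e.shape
(7, 13)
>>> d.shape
(7, 13)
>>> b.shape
(7, 7)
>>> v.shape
(13, 13)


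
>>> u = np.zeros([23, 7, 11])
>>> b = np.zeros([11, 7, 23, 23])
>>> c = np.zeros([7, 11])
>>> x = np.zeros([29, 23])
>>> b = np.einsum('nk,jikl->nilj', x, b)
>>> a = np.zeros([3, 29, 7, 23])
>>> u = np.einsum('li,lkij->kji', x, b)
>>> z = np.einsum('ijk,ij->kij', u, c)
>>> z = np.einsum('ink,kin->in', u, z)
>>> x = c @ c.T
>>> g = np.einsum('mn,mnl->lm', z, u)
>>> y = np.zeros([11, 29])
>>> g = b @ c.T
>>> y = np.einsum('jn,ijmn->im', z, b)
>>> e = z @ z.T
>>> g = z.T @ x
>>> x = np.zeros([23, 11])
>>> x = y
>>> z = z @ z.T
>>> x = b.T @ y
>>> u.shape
(7, 11, 23)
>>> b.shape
(29, 7, 23, 11)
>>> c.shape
(7, 11)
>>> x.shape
(11, 23, 7, 23)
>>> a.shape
(3, 29, 7, 23)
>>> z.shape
(7, 7)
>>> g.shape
(11, 7)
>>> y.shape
(29, 23)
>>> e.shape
(7, 7)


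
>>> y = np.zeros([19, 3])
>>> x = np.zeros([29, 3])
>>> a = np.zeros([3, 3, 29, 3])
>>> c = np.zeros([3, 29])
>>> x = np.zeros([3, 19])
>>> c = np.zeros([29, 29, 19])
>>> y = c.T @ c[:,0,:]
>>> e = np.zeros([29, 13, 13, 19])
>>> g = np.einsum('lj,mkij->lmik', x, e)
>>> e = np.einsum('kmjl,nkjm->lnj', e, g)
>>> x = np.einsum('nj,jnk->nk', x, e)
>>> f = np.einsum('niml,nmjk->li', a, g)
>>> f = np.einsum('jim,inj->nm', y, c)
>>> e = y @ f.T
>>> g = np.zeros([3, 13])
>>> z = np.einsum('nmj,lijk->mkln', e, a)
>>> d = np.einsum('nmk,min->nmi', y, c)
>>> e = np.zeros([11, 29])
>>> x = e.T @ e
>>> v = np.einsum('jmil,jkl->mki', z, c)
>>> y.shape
(19, 29, 19)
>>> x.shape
(29, 29)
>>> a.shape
(3, 3, 29, 3)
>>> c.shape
(29, 29, 19)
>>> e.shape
(11, 29)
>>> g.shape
(3, 13)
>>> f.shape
(29, 19)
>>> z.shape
(29, 3, 3, 19)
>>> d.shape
(19, 29, 29)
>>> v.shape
(3, 29, 3)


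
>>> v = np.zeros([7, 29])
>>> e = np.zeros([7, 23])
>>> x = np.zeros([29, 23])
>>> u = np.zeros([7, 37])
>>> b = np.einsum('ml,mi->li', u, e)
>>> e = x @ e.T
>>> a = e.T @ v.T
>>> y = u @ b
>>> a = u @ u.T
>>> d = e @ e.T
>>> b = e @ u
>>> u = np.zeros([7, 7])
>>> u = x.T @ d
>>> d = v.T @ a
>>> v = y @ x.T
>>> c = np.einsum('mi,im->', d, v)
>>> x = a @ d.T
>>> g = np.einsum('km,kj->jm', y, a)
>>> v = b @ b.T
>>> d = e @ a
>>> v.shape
(29, 29)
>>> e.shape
(29, 7)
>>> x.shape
(7, 29)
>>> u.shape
(23, 29)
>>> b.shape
(29, 37)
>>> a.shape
(7, 7)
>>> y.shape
(7, 23)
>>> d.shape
(29, 7)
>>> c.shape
()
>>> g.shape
(7, 23)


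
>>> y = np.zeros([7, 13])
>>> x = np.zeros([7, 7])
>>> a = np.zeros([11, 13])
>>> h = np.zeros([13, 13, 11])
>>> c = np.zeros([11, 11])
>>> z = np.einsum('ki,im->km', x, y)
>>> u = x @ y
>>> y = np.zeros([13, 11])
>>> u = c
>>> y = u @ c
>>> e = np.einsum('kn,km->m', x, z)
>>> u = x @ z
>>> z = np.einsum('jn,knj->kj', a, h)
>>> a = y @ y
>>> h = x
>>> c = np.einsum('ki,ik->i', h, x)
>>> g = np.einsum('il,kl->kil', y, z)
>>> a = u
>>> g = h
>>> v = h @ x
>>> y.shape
(11, 11)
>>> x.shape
(7, 7)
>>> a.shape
(7, 13)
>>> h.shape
(7, 7)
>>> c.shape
(7,)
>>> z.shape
(13, 11)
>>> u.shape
(7, 13)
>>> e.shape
(13,)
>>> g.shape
(7, 7)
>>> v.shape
(7, 7)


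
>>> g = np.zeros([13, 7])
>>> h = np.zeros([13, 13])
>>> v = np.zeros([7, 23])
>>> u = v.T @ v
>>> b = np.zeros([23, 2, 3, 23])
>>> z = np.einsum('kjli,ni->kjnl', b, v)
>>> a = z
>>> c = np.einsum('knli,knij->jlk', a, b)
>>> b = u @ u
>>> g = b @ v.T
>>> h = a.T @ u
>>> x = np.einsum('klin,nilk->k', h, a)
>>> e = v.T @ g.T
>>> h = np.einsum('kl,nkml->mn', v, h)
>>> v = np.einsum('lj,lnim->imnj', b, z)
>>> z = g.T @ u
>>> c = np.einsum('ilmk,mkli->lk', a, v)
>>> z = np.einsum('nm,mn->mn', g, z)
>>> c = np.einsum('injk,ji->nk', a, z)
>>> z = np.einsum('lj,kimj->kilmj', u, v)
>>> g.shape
(23, 7)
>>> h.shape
(2, 3)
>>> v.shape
(7, 3, 2, 23)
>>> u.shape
(23, 23)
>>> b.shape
(23, 23)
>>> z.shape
(7, 3, 23, 2, 23)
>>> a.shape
(23, 2, 7, 3)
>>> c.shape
(2, 3)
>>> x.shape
(3,)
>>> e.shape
(23, 23)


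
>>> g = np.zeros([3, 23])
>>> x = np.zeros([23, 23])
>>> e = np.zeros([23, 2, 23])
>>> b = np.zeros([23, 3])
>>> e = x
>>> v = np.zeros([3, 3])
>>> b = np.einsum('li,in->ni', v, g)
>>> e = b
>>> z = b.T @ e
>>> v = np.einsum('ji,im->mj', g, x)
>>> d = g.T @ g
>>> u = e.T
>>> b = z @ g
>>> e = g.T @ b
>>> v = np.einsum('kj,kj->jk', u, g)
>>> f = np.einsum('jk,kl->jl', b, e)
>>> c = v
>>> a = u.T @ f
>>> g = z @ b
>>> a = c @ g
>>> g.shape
(3, 23)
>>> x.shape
(23, 23)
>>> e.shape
(23, 23)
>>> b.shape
(3, 23)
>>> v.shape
(23, 3)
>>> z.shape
(3, 3)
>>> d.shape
(23, 23)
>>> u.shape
(3, 23)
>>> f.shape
(3, 23)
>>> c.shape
(23, 3)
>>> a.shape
(23, 23)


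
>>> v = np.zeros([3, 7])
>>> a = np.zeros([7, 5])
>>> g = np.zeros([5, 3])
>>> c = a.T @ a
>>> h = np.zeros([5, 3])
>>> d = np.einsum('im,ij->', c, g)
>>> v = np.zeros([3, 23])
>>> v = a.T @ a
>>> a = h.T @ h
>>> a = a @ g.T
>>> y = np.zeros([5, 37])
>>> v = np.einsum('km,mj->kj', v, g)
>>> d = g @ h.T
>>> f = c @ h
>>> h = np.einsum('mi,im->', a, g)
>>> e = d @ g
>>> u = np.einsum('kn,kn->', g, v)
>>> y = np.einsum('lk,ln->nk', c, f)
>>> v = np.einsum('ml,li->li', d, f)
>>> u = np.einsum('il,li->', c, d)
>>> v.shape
(5, 3)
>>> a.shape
(3, 5)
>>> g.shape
(5, 3)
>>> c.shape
(5, 5)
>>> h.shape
()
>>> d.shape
(5, 5)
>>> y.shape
(3, 5)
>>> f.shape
(5, 3)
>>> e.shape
(5, 3)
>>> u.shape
()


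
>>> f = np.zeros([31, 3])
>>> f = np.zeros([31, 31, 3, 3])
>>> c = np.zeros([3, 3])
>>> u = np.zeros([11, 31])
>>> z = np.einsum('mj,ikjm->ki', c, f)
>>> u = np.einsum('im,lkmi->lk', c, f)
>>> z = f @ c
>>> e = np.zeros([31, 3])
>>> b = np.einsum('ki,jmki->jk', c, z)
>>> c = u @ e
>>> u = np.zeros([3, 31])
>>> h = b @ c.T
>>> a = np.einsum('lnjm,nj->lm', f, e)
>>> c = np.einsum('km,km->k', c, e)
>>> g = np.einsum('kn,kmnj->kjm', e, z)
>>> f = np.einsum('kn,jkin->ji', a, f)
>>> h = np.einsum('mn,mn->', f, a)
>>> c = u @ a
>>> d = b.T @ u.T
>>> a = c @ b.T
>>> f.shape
(31, 3)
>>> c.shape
(3, 3)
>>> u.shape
(3, 31)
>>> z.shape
(31, 31, 3, 3)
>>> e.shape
(31, 3)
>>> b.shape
(31, 3)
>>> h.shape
()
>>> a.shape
(3, 31)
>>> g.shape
(31, 3, 31)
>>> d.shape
(3, 3)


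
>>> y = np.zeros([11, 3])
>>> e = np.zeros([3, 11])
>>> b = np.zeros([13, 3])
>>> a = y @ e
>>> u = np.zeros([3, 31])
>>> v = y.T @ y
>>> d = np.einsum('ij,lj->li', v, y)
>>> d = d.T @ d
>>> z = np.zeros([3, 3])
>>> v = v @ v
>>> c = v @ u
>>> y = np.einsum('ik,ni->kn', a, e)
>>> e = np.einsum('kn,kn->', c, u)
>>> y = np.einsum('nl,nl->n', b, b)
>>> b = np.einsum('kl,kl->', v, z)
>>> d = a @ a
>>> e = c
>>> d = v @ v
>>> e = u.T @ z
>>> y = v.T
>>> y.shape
(3, 3)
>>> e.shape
(31, 3)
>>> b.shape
()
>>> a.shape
(11, 11)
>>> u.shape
(3, 31)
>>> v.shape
(3, 3)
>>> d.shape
(3, 3)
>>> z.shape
(3, 3)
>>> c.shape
(3, 31)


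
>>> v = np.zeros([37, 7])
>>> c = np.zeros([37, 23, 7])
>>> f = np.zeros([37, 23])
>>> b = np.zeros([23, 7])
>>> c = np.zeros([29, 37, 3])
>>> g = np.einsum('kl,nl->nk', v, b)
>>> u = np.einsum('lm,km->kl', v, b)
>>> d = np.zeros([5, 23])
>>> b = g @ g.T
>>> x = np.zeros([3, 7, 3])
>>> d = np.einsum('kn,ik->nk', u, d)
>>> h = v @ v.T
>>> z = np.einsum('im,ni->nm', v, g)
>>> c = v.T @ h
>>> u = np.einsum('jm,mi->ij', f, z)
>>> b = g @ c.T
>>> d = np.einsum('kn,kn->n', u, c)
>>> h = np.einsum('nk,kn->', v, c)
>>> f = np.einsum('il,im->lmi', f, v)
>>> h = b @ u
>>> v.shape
(37, 7)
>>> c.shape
(7, 37)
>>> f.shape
(23, 7, 37)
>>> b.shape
(23, 7)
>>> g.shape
(23, 37)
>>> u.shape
(7, 37)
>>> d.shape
(37,)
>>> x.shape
(3, 7, 3)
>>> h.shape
(23, 37)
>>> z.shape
(23, 7)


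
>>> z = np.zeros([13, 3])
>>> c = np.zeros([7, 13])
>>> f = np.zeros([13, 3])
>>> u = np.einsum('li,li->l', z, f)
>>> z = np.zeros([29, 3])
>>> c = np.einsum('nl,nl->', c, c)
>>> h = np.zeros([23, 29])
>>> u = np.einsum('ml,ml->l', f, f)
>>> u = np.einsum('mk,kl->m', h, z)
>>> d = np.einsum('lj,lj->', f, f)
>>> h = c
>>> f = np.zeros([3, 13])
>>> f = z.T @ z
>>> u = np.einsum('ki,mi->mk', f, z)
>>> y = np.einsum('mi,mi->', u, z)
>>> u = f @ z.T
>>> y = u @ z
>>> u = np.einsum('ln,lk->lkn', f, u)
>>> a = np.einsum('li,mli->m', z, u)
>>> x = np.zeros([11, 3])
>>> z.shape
(29, 3)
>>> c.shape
()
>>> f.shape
(3, 3)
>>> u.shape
(3, 29, 3)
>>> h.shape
()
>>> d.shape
()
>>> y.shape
(3, 3)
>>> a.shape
(3,)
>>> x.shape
(11, 3)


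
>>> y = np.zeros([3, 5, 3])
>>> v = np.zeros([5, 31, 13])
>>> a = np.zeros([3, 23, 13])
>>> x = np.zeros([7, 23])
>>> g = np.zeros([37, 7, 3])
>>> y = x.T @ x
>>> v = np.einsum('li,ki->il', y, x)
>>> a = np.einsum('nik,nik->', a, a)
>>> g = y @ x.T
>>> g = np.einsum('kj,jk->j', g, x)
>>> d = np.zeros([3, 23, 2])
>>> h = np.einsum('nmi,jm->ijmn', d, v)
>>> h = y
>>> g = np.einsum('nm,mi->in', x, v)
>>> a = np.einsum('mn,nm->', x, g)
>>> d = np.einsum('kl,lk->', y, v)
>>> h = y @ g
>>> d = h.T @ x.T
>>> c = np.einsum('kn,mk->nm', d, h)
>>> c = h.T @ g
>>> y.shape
(23, 23)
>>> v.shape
(23, 23)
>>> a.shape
()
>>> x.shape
(7, 23)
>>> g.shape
(23, 7)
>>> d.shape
(7, 7)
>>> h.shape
(23, 7)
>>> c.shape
(7, 7)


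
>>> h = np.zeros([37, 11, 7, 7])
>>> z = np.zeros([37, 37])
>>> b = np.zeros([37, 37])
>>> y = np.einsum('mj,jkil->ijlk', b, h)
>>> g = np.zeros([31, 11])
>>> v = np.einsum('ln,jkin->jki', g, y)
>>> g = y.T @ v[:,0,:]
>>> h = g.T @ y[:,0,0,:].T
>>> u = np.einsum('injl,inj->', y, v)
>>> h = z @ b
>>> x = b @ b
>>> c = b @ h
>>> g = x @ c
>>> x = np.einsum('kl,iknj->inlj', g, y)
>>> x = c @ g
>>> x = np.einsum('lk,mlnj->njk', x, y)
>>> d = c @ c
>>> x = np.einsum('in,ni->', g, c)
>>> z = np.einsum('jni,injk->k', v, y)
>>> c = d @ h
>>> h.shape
(37, 37)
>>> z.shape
(11,)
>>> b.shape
(37, 37)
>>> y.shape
(7, 37, 7, 11)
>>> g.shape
(37, 37)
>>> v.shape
(7, 37, 7)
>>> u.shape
()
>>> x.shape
()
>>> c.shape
(37, 37)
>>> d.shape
(37, 37)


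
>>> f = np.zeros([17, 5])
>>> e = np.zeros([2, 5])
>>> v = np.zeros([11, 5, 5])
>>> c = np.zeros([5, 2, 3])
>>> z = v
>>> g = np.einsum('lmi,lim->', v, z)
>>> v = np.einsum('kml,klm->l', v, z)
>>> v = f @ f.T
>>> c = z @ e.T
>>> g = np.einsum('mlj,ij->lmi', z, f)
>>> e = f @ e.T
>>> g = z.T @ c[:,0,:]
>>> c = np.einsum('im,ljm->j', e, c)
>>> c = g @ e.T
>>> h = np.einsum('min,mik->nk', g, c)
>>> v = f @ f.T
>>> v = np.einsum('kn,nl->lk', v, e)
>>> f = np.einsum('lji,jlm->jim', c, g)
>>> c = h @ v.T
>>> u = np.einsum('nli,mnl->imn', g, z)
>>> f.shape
(5, 17, 2)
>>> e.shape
(17, 2)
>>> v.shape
(2, 17)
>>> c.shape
(2, 2)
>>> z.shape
(11, 5, 5)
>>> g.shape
(5, 5, 2)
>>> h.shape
(2, 17)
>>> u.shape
(2, 11, 5)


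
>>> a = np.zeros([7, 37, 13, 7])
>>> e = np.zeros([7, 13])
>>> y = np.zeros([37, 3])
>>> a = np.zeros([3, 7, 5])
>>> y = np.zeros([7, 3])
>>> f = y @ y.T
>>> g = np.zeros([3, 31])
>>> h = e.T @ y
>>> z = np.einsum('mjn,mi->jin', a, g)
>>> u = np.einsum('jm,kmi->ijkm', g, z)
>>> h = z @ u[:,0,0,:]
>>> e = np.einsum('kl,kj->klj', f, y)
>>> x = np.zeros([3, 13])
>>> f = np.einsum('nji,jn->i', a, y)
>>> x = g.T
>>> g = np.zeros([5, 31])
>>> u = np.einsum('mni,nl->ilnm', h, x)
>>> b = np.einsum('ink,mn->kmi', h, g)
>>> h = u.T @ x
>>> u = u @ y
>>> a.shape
(3, 7, 5)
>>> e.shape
(7, 7, 3)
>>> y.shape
(7, 3)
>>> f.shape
(5,)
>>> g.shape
(5, 31)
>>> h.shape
(7, 31, 3, 3)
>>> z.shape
(7, 31, 5)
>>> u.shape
(31, 3, 31, 3)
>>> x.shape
(31, 3)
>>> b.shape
(31, 5, 7)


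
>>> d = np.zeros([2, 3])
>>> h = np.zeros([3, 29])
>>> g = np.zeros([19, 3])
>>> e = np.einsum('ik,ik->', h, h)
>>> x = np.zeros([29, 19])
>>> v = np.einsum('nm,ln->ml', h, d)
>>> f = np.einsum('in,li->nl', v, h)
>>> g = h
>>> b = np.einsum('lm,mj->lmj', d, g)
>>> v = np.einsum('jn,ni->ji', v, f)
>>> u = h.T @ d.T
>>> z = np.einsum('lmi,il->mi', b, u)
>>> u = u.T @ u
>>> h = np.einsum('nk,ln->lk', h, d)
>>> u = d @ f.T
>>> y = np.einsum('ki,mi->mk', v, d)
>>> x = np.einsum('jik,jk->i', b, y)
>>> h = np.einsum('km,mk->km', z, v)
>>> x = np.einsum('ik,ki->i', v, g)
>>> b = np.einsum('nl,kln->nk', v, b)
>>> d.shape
(2, 3)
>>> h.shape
(3, 29)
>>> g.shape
(3, 29)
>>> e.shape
()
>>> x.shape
(29,)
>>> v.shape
(29, 3)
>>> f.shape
(2, 3)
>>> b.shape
(29, 2)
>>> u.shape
(2, 2)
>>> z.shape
(3, 29)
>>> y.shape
(2, 29)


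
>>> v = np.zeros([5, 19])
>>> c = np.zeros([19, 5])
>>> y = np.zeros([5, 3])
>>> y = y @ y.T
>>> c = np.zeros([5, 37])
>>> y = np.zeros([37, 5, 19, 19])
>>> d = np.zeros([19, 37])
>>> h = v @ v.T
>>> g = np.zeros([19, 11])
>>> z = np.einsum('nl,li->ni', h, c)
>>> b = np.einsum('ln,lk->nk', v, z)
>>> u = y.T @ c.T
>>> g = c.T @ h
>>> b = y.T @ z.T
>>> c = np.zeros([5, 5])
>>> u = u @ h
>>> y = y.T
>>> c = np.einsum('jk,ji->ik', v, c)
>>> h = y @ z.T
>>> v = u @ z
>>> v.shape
(19, 19, 5, 37)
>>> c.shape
(5, 19)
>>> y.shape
(19, 19, 5, 37)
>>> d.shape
(19, 37)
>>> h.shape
(19, 19, 5, 5)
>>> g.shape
(37, 5)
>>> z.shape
(5, 37)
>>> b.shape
(19, 19, 5, 5)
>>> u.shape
(19, 19, 5, 5)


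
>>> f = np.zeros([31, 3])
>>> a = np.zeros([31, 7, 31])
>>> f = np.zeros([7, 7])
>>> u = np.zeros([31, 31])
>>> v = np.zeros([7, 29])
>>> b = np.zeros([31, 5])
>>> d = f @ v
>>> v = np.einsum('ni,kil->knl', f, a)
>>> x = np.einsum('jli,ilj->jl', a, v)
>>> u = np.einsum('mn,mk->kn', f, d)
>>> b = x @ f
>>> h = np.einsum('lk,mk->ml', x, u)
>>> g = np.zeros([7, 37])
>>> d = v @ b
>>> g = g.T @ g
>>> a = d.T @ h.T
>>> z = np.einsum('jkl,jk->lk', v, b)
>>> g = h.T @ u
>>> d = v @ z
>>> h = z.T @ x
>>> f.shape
(7, 7)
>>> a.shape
(7, 7, 29)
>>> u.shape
(29, 7)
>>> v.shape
(31, 7, 31)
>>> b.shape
(31, 7)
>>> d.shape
(31, 7, 7)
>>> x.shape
(31, 7)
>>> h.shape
(7, 7)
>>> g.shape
(31, 7)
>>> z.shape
(31, 7)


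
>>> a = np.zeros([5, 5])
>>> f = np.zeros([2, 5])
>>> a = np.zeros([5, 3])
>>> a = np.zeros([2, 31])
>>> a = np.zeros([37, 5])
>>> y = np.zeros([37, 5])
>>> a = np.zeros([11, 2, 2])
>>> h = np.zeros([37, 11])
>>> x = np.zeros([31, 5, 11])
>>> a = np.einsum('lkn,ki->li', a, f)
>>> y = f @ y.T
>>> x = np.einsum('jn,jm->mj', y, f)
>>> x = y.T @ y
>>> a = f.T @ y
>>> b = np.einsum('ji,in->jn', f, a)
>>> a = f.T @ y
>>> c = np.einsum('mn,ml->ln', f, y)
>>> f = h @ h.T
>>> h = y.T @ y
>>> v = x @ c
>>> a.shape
(5, 37)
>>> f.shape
(37, 37)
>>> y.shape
(2, 37)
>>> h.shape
(37, 37)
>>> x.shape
(37, 37)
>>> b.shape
(2, 37)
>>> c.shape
(37, 5)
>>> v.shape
(37, 5)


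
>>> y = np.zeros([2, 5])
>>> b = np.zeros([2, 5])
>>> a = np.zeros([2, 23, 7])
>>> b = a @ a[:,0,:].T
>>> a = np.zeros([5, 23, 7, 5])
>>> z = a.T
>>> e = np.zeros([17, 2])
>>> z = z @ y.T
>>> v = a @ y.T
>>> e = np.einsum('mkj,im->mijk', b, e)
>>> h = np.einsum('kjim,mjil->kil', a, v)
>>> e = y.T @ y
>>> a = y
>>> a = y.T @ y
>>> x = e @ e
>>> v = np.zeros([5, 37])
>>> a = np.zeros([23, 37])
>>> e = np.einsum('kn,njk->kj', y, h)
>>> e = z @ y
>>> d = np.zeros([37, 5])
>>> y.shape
(2, 5)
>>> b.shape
(2, 23, 2)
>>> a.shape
(23, 37)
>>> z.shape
(5, 7, 23, 2)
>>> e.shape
(5, 7, 23, 5)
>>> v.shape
(5, 37)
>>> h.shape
(5, 7, 2)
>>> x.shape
(5, 5)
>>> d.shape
(37, 5)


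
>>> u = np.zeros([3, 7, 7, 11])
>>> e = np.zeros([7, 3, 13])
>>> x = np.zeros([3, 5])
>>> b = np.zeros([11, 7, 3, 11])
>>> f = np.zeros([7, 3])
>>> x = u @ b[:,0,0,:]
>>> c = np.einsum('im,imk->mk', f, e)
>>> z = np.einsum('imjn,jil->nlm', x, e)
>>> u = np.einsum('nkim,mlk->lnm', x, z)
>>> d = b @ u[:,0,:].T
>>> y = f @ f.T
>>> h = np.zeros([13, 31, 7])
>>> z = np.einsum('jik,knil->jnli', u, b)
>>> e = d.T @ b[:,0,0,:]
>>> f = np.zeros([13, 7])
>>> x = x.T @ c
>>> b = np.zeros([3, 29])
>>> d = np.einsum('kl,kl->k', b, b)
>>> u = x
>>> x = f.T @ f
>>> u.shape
(11, 7, 7, 13)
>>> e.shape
(13, 3, 7, 11)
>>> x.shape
(7, 7)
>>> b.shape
(3, 29)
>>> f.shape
(13, 7)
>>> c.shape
(3, 13)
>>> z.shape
(13, 7, 11, 3)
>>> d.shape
(3,)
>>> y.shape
(7, 7)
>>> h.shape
(13, 31, 7)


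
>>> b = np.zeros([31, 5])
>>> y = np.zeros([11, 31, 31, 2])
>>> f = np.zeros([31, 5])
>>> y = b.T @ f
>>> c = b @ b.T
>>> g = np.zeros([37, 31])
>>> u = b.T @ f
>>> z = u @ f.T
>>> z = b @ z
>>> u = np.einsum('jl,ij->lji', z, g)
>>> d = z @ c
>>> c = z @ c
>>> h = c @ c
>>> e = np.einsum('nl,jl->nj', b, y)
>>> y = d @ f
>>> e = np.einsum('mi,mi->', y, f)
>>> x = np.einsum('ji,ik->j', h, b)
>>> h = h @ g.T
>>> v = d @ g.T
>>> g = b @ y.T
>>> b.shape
(31, 5)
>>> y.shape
(31, 5)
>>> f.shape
(31, 5)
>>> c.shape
(31, 31)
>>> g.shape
(31, 31)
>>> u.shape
(31, 31, 37)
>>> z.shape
(31, 31)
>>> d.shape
(31, 31)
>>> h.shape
(31, 37)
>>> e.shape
()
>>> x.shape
(31,)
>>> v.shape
(31, 37)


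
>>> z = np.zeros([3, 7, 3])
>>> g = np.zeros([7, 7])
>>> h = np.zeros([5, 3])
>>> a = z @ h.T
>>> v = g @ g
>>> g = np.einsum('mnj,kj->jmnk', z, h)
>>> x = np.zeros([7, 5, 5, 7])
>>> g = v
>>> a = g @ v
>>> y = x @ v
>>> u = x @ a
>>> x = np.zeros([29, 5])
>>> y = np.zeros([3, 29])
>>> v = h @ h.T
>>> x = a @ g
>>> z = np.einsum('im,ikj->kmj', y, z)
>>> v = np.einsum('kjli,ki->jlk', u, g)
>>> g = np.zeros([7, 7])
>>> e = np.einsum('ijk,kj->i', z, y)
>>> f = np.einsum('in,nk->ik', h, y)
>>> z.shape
(7, 29, 3)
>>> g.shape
(7, 7)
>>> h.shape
(5, 3)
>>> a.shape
(7, 7)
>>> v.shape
(5, 5, 7)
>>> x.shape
(7, 7)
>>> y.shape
(3, 29)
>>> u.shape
(7, 5, 5, 7)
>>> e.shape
(7,)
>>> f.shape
(5, 29)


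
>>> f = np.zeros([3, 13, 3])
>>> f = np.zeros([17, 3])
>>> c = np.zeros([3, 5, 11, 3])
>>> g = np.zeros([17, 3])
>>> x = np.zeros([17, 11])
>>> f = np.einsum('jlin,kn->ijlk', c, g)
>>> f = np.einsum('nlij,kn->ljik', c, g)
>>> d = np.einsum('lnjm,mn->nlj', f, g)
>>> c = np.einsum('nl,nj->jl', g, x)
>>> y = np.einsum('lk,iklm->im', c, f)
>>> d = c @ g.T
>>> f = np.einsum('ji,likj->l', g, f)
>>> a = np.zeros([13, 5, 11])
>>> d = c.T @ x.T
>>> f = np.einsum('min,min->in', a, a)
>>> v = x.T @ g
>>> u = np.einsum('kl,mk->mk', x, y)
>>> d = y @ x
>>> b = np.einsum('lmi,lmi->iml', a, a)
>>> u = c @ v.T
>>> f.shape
(5, 11)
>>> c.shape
(11, 3)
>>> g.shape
(17, 3)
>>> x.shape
(17, 11)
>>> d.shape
(5, 11)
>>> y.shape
(5, 17)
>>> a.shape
(13, 5, 11)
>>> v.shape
(11, 3)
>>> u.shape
(11, 11)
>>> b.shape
(11, 5, 13)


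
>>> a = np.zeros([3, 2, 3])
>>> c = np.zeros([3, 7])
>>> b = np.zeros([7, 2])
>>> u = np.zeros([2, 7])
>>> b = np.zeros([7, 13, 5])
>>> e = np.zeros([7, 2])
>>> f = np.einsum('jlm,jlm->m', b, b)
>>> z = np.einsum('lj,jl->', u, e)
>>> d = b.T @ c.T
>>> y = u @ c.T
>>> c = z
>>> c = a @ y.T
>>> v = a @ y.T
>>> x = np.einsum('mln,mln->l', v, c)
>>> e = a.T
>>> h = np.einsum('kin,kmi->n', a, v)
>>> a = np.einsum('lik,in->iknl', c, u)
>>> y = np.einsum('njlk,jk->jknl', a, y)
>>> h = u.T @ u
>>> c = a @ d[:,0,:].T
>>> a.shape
(2, 2, 7, 3)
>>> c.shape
(2, 2, 7, 5)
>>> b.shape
(7, 13, 5)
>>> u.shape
(2, 7)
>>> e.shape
(3, 2, 3)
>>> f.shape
(5,)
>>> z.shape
()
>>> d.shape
(5, 13, 3)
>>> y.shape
(2, 3, 2, 7)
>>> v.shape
(3, 2, 2)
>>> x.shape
(2,)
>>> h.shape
(7, 7)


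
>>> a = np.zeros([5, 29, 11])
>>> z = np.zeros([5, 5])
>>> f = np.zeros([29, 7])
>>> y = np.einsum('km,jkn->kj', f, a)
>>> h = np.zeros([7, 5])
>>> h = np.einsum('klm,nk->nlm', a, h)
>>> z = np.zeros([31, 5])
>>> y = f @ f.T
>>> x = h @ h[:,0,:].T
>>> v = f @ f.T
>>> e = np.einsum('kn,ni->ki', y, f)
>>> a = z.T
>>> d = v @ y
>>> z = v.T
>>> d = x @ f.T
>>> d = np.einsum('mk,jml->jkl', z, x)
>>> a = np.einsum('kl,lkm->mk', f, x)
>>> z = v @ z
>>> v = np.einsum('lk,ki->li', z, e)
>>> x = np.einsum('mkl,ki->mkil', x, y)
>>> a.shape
(7, 29)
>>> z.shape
(29, 29)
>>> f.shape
(29, 7)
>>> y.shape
(29, 29)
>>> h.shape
(7, 29, 11)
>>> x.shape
(7, 29, 29, 7)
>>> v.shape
(29, 7)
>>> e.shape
(29, 7)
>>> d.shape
(7, 29, 7)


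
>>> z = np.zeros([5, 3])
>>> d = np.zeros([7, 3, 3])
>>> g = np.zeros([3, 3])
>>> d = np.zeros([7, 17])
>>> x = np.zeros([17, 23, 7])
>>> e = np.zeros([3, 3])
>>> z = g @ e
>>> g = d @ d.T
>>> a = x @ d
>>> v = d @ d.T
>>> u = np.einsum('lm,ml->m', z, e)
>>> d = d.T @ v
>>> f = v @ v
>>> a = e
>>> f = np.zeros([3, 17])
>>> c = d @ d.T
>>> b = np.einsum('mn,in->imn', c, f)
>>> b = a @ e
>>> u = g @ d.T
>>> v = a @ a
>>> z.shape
(3, 3)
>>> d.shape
(17, 7)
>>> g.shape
(7, 7)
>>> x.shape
(17, 23, 7)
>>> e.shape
(3, 3)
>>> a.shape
(3, 3)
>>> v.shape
(3, 3)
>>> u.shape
(7, 17)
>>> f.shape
(3, 17)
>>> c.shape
(17, 17)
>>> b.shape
(3, 3)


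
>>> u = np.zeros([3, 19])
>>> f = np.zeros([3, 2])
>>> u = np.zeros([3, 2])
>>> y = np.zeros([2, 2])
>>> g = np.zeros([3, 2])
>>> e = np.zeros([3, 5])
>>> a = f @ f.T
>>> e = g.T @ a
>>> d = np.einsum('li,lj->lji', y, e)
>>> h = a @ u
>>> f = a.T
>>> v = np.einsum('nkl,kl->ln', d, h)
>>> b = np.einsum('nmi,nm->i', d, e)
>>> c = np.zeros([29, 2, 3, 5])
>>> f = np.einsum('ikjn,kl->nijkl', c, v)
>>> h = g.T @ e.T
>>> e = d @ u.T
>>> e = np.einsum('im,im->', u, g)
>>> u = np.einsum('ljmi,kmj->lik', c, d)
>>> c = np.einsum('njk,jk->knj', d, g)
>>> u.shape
(29, 5, 2)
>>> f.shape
(5, 29, 3, 2, 2)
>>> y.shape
(2, 2)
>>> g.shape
(3, 2)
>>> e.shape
()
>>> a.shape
(3, 3)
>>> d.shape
(2, 3, 2)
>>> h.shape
(2, 2)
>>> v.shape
(2, 2)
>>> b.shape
(2,)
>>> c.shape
(2, 2, 3)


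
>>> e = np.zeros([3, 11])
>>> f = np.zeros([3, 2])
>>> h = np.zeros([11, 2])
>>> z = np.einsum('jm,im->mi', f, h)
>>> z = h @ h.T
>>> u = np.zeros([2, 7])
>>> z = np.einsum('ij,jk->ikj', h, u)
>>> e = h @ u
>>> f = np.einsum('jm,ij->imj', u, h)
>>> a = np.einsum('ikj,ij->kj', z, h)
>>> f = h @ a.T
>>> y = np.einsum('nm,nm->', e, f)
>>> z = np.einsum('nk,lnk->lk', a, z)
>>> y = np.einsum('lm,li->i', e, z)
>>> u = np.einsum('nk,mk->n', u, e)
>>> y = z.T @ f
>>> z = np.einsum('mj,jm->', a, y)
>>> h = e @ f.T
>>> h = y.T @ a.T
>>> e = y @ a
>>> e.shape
(2, 2)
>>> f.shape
(11, 7)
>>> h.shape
(7, 7)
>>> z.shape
()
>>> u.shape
(2,)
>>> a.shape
(7, 2)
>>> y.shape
(2, 7)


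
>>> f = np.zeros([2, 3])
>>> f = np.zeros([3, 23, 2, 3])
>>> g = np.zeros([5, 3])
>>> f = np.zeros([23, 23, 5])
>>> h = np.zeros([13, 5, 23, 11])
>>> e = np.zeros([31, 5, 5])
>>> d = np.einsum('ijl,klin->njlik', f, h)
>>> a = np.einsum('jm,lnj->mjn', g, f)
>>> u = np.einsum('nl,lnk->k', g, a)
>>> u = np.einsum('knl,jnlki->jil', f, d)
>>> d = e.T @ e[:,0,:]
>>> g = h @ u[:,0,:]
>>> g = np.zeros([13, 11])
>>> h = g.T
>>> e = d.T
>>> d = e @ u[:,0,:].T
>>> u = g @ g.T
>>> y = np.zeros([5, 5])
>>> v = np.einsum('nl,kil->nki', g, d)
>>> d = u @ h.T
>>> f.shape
(23, 23, 5)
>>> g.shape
(13, 11)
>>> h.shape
(11, 13)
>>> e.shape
(5, 5, 5)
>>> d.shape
(13, 11)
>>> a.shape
(3, 5, 23)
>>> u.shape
(13, 13)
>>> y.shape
(5, 5)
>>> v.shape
(13, 5, 5)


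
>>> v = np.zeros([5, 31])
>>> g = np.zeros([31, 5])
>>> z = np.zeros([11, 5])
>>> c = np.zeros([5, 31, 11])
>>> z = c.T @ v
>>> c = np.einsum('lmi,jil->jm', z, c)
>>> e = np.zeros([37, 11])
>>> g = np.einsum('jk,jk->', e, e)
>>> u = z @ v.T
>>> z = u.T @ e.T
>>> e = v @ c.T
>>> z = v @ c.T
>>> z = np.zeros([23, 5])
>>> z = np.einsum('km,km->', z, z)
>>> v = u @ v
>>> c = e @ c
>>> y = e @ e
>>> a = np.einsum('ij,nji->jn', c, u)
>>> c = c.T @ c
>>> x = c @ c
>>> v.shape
(11, 31, 31)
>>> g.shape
()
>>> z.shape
()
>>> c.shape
(31, 31)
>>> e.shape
(5, 5)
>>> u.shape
(11, 31, 5)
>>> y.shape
(5, 5)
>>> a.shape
(31, 11)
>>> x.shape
(31, 31)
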